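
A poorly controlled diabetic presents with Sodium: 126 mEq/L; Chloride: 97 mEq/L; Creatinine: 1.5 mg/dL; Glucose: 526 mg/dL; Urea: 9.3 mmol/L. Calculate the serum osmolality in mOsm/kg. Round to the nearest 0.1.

290.5 mOsm/kg

Calculated osmolality = 2·Na + glucose/18 + urea
= 2·126 + 526/18 + 9.3
= 252 + 29.22 + 9.30
= 290.52 mOsm/kg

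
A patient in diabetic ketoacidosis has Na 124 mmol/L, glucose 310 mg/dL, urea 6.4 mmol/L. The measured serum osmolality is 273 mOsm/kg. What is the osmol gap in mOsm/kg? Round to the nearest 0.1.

Calculated osmolality = 2·Na + glucose/18 + urea
= 2·124 + 310/18 + 6.4
= 248 + 17.22 + 6.40
= 271.62 mOsm/kg ≈ 271.6 mOsm/kg
Osmolar gap = measured − calculated = 273 − 271.6 = 1.4 mOsm/kg

1.4 mOsm/kg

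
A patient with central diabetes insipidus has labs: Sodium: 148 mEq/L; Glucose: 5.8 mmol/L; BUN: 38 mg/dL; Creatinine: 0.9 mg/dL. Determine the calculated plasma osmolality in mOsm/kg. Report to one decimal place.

Calculated osmolality = 2·Na + glucose + BUN/2.8
= 2·148 + 5.8 + 38/2.8
= 296 + 5.80 + 13.57
= 315.37 mOsm/kg

315.4 mOsm/kg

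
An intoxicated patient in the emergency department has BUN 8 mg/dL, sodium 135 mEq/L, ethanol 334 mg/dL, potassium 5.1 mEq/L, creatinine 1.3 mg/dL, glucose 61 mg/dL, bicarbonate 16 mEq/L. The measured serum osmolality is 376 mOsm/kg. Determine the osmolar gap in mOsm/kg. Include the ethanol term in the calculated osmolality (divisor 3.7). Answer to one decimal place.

Calculated osmolality = 2·Na + glucose/18 + BUN/2.8 + ethanol/3.7
= 2·135 + 61/18 + 8/2.8 + 334/3.7
= 270 + 3.39 + 2.86 + 90.27
= 366.52 mOsm/kg ≈ 366.5 mOsm/kg
Osmolar gap = measured − calculated = 376 − 366.5 = 9.5 mOsm/kg

9.5 mOsm/kg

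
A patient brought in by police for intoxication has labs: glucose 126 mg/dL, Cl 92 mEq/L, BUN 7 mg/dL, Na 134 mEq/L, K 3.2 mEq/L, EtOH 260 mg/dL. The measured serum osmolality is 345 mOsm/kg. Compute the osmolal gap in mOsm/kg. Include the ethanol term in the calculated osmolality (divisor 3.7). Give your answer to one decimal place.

-2.8 mOsm/kg

Calculated osmolality = 2·Na + glucose/18 + BUN/2.8 + ethanol/3.7
= 2·134 + 126/18 + 7/2.8 + 260/3.7
= 268 + 7 + 2.50 + 70.27
= 347.77 mOsm/kg ≈ 347.8 mOsm/kg
Osmolar gap = measured − calculated = 345 − 347.8 = -2.8 mOsm/kg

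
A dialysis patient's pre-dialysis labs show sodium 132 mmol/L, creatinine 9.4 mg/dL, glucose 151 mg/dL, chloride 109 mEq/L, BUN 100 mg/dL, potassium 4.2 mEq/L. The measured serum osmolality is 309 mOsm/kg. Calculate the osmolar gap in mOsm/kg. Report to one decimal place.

Calculated osmolality = 2·Na + glucose/18 + BUN/2.8
= 2·132 + 151/18 + 100/2.8
= 264 + 8.39 + 35.71
= 308.1 mOsm/kg ≈ 308.1 mOsm/kg
Osmolar gap = measured − calculated = 309 − 308.1 = 0.9 mOsm/kg

0.9 mOsm/kg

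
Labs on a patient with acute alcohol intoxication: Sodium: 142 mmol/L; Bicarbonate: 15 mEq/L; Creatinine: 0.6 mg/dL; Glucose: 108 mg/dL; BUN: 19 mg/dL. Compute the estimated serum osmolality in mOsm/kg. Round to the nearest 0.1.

296.8 mOsm/kg

Calculated osmolality = 2·Na + glucose/18 + BUN/2.8
= 2·142 + 108/18 + 19/2.8
= 284 + 6 + 6.79
= 296.79 mOsm/kg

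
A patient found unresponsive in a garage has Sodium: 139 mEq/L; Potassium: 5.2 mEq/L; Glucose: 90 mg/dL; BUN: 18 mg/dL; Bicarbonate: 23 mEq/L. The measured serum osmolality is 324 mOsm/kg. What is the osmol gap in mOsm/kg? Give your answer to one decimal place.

34.6 mOsm/kg

Calculated osmolality = 2·Na + glucose/18 + BUN/2.8
= 2·139 + 90/18 + 18/2.8
= 278 + 5 + 6.43
= 289.43 mOsm/kg ≈ 289.4 mOsm/kg
Osmolar gap = measured − calculated = 324 − 289.4 = 34.6 mOsm/kg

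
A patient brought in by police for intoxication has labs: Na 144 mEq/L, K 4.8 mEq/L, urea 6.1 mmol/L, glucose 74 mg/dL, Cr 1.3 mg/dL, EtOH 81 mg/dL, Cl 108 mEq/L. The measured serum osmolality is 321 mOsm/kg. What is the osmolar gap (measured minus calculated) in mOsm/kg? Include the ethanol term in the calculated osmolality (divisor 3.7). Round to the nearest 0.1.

0.9 mOsm/kg

Calculated osmolality = 2·Na + glucose/18 + urea + ethanol/3.7
= 2·144 + 74/18 + 6.1 + 81/3.7
= 288 + 4.11 + 6.10 + 21.89
= 320.1 mOsm/kg ≈ 320.1 mOsm/kg
Osmolar gap = measured − calculated = 321 − 320.1 = 0.9 mOsm/kg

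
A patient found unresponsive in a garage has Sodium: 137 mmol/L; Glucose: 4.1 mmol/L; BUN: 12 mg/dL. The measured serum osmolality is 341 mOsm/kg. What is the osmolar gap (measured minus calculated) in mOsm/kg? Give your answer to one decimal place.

Calculated osmolality = 2·Na + glucose + BUN/2.8
= 2·137 + 4.1 + 12/2.8
= 274 + 4.10 + 4.29
= 282.39 mOsm/kg ≈ 282.4 mOsm/kg
Osmolar gap = measured − calculated = 341 − 282.4 = 58.6 mOsm/kg

58.6 mOsm/kg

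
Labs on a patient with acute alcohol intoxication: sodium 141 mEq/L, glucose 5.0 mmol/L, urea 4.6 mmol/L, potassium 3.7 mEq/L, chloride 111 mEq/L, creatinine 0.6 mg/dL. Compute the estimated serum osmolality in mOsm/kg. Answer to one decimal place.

Calculated osmolality = 2·Na + glucose + urea
= 2·141 + 5 + 4.6
= 282 + 5 + 4.60
= 291.6 mOsm/kg

291.6 mOsm/kg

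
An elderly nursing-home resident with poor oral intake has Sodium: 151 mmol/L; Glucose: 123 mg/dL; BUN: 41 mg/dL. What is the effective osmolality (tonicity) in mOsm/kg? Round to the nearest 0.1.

308.8 mOsm/kg

Effective osmolality excludes urea (freely permeant across cell membranes):
2·Na + glucose/18
= 2·151 + 123/18
= 302 + 6.83
= 308.83 mOsm/kg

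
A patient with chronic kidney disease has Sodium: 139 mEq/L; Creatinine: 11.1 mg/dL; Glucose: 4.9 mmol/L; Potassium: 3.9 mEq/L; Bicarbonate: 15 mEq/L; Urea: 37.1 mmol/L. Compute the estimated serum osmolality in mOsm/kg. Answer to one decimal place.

320.0 mOsm/kg

Calculated osmolality = 2·Na + glucose + urea
= 2·139 + 4.9 + 37.1
= 278 + 4.90 + 37.10
= 320 mOsm/kg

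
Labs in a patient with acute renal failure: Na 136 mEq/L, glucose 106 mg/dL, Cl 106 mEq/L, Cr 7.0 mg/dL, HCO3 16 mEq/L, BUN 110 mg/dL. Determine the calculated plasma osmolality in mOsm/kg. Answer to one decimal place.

317.2 mOsm/kg

Calculated osmolality = 2·Na + glucose/18 + BUN/2.8
= 2·136 + 106/18 + 110/2.8
= 272 + 5.89 + 39.29
= 317.18 mOsm/kg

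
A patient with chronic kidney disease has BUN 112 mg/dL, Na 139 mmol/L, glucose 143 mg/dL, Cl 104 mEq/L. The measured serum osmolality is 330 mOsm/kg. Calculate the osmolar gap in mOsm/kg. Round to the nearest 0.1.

Calculated osmolality = 2·Na + glucose/18 + BUN/2.8
= 2·139 + 143/18 + 112/2.8
= 278 + 7.94 + 40
= 325.94 mOsm/kg ≈ 325.9 mOsm/kg
Osmolar gap = measured − calculated = 330 − 325.9 = 4.1 mOsm/kg

4.1 mOsm/kg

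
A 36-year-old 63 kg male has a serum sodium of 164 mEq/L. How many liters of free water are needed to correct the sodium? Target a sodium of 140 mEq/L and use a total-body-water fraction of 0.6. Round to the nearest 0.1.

TBW = 0.6 · 63 = 37.8 L
Free water deficit = TBW · (Na/140 − 1)
= 37.8 · (164/140 − 1)
= 37.8 · 0.1714
= 6.48 L

6.5 L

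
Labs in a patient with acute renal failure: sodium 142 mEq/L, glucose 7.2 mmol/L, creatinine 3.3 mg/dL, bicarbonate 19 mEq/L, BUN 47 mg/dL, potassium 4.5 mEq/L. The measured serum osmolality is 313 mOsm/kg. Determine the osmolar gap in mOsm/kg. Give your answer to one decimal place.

5.0 mOsm/kg

Calculated osmolality = 2·Na + glucose + BUN/2.8
= 2·142 + 7.2 + 47/2.8
= 284 + 7.20 + 16.79
= 307.99 mOsm/kg ≈ 308.0 mOsm/kg
Osmolar gap = measured − calculated = 313 − 308.0 = 5.0 mOsm/kg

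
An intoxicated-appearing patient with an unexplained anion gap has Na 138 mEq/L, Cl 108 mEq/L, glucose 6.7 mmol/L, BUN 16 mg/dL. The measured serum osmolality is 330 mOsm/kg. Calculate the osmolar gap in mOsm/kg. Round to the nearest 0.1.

Calculated osmolality = 2·Na + glucose + BUN/2.8
= 2·138 + 6.7 + 16/2.8
= 276 + 6.70 + 5.71
= 288.41 mOsm/kg ≈ 288.4 mOsm/kg
Osmolar gap = measured − calculated = 330 − 288.4 = 41.6 mOsm/kg

41.6 mOsm/kg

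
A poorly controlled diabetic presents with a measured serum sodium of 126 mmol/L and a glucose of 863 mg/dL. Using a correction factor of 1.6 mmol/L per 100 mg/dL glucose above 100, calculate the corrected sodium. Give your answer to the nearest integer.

Corrected Na = measured Na + 1.6 · (glucose − 100)/100
= 126 + 1.6 · (863 − 100)/100
= 126 + 12.2
= 138.2 mmol/L

138 mmol/L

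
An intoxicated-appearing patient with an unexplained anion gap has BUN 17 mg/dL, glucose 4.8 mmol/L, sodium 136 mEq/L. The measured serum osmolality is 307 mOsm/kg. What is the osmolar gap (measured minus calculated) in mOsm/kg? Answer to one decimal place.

24.1 mOsm/kg

Calculated osmolality = 2·Na + glucose + BUN/2.8
= 2·136 + 4.8 + 17/2.8
= 272 + 4.80 + 6.07
= 282.87 mOsm/kg ≈ 282.9 mOsm/kg
Osmolar gap = measured − calculated = 307 − 282.9 = 24.1 mOsm/kg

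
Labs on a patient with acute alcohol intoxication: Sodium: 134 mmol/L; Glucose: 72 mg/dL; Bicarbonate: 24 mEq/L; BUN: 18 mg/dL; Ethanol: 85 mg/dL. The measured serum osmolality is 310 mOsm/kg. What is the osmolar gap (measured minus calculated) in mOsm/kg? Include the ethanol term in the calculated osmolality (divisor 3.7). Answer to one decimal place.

Calculated osmolality = 2·Na + glucose/18 + BUN/2.8 + ethanol/3.7
= 2·134 + 72/18 + 18/2.8 + 85/3.7
= 268 + 4 + 6.43 + 22.97
= 301.4 mOsm/kg ≈ 301.4 mOsm/kg
Osmolar gap = measured − calculated = 310 − 301.4 = 8.6 mOsm/kg

8.6 mOsm/kg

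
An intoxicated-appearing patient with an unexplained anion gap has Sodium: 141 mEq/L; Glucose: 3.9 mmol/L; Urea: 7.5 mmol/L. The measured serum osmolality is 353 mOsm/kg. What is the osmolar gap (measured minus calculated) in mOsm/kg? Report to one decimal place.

Calculated osmolality = 2·Na + glucose + urea
= 2·141 + 3.9 + 7.5
= 282 + 3.90 + 7.50
= 293.4 mOsm/kg ≈ 293.4 mOsm/kg
Osmolar gap = measured − calculated = 353 − 293.4 = 59.6 mOsm/kg

59.6 mOsm/kg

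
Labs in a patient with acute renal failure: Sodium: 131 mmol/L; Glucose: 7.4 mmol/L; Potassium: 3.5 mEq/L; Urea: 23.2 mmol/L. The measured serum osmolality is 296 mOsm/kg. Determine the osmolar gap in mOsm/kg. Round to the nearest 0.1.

3.4 mOsm/kg

Calculated osmolality = 2·Na + glucose + urea
= 2·131 + 7.4 + 23.2
= 262 + 7.40 + 23.20
= 292.6 mOsm/kg ≈ 292.6 mOsm/kg
Osmolar gap = measured − calculated = 296 − 292.6 = 3.4 mOsm/kg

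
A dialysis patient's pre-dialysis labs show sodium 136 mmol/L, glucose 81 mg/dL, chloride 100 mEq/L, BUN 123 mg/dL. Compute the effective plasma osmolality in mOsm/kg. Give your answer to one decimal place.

Effective osmolality excludes urea (freely permeant across cell membranes):
2·Na + glucose/18
= 2·136 + 81/18
= 272 + 4.5
= 276.5 mOsm/kg

276.5 mOsm/kg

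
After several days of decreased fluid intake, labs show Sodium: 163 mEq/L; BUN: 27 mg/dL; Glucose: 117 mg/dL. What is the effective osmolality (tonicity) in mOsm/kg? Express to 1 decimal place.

332.5 mOsm/kg

Effective osmolality excludes urea (freely permeant across cell membranes):
2·Na + glucose/18
= 2·163 + 117/18
= 326 + 6.5
= 332.5 mOsm/kg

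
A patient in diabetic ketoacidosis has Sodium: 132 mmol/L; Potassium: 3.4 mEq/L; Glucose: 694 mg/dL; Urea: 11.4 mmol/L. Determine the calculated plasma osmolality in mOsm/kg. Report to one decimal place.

Calculated osmolality = 2·Na + glucose/18 + urea
= 2·132 + 694/18 + 11.4
= 264 + 38.56 + 11.40
= 313.96 mOsm/kg

314.0 mOsm/kg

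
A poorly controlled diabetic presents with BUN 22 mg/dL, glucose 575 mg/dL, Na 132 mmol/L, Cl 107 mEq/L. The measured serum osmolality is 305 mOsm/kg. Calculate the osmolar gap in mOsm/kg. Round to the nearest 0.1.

Calculated osmolality = 2·Na + glucose/18 + BUN/2.8
= 2·132 + 575/18 + 22/2.8
= 264 + 31.94 + 7.86
= 303.8 mOsm/kg ≈ 303.8 mOsm/kg
Osmolar gap = measured − calculated = 305 − 303.8 = 1.2 mOsm/kg

1.2 mOsm/kg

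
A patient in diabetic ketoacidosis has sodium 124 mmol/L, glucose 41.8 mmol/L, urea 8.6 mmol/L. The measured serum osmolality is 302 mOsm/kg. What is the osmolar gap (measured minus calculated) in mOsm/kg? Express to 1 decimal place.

3.6 mOsm/kg

Calculated osmolality = 2·Na + glucose + urea
= 2·124 + 41.8 + 8.6
= 248 + 41.80 + 8.60
= 298.4 mOsm/kg ≈ 298.4 mOsm/kg
Osmolar gap = measured − calculated = 302 − 298.4 = 3.6 mOsm/kg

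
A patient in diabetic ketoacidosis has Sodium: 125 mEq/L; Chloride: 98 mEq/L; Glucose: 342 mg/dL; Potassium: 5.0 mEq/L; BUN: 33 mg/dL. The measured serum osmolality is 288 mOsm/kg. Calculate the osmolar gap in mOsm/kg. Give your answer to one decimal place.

Calculated osmolality = 2·Na + glucose/18 + BUN/2.8
= 2·125 + 342/18 + 33/2.8
= 250 + 19 + 11.79
= 280.79 mOsm/kg ≈ 280.8 mOsm/kg
Osmolar gap = measured − calculated = 288 − 280.8 = 7.2 mOsm/kg

7.2 mOsm/kg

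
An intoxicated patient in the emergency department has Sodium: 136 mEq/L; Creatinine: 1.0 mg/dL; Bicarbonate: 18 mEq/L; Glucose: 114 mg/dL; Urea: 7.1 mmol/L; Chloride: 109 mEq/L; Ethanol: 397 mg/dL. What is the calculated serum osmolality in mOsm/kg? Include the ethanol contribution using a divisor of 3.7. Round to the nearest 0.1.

392.7 mOsm/kg

Calculated osmolality = 2·Na + glucose/18 + urea + ethanol/3.7
= 2·136 + 114/18 + 7.1 + 397/3.7
= 272 + 6.33 + 7.10 + 107.30
= 392.73 mOsm/kg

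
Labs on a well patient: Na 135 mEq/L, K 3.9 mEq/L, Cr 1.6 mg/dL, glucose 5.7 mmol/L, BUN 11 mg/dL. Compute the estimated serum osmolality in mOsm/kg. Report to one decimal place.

Calculated osmolality = 2·Na + glucose + BUN/2.8
= 2·135 + 5.7 + 11/2.8
= 270 + 5.70 + 3.93
= 279.63 mOsm/kg

279.6 mOsm/kg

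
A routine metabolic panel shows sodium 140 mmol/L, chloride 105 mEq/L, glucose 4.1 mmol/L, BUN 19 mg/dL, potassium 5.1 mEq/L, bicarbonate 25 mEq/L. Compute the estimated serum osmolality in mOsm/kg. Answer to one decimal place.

290.9 mOsm/kg

Calculated osmolality = 2·Na + glucose + BUN/2.8
= 2·140 + 4.1 + 19/2.8
= 280 + 4.10 + 6.79
= 290.89 mOsm/kg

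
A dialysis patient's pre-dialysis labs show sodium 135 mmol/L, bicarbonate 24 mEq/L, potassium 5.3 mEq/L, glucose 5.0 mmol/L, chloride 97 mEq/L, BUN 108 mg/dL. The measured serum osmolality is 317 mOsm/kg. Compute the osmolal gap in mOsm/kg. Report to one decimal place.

3.4 mOsm/kg

Calculated osmolality = 2·Na + glucose + BUN/2.8
= 2·135 + 5 + 108/2.8
= 270 + 5 + 38.57
= 313.57 mOsm/kg ≈ 313.6 mOsm/kg
Osmolar gap = measured − calculated = 317 − 313.6 = 3.4 mOsm/kg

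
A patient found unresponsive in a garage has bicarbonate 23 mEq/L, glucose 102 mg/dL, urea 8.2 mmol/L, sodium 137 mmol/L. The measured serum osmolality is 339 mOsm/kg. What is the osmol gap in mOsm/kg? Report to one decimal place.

51.1 mOsm/kg

Calculated osmolality = 2·Na + glucose/18 + urea
= 2·137 + 102/18 + 8.2
= 274 + 5.67 + 8.20
= 287.87 mOsm/kg ≈ 287.9 mOsm/kg
Osmolar gap = measured − calculated = 339 − 287.9 = 51.1 mOsm/kg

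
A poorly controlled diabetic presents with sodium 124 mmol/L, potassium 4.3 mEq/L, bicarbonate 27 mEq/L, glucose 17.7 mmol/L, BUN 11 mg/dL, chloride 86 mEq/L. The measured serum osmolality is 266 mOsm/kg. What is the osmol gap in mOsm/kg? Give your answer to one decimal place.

Calculated osmolality = 2·Na + glucose + BUN/2.8
= 2·124 + 17.7 + 11/2.8
= 248 + 17.70 + 3.93
= 269.63 mOsm/kg ≈ 269.6 mOsm/kg
Osmolar gap = measured − calculated = 266 − 269.6 = -3.6 mOsm/kg

-3.6 mOsm/kg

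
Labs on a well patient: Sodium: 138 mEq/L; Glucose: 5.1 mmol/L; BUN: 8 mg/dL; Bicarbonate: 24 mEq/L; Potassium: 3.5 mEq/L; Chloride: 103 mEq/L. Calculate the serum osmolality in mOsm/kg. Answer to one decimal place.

284.0 mOsm/kg

Calculated osmolality = 2·Na + glucose + BUN/2.8
= 2·138 + 5.1 + 8/2.8
= 276 + 5.10 + 2.86
= 283.96 mOsm/kg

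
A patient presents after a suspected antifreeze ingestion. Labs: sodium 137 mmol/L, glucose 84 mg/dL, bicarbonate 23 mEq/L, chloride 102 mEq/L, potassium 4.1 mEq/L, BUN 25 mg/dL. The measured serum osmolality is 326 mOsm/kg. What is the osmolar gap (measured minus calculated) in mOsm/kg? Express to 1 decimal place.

Calculated osmolality = 2·Na + glucose/18 + BUN/2.8
= 2·137 + 84/18 + 25/2.8
= 274 + 4.67 + 8.93
= 287.6 mOsm/kg ≈ 287.6 mOsm/kg
Osmolar gap = measured − calculated = 326 − 287.6 = 38.4 mOsm/kg

38.4 mOsm/kg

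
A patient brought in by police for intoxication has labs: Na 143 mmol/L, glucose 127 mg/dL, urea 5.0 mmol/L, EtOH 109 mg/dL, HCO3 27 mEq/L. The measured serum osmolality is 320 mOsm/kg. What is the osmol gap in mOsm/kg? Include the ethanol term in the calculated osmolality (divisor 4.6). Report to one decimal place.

-1.8 mOsm/kg

Calculated osmolality = 2·Na + glucose/18 + urea + ethanol/4.6
= 2·143 + 127/18 + 5 + 109/4.6
= 286 + 7.06 + 5 + 23.70
= 321.76 mOsm/kg ≈ 321.8 mOsm/kg
Osmolar gap = measured − calculated = 320 − 321.8 = -1.8 mOsm/kg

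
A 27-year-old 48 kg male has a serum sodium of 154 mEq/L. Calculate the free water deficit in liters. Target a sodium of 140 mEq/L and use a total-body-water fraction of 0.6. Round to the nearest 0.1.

TBW = 0.6 · 48 = 28.8 L
Free water deficit = TBW · (Na/140 − 1)
= 28.8 · (154/140 − 1)
= 28.8 · 0.1
= 2.88 L

2.9 L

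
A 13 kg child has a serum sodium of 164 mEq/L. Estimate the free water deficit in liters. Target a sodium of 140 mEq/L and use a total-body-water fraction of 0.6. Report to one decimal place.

1.3 L

TBW = 0.6 · 13 = 7.8 L
Free water deficit = TBW · (Na/140 − 1)
= 7.8 · (164/140 − 1)
= 7.8 · 0.1714
= 1.34 L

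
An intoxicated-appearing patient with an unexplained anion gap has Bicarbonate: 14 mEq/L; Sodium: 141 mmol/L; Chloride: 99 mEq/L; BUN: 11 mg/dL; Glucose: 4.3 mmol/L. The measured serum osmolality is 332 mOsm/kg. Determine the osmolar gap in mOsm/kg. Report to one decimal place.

Calculated osmolality = 2·Na + glucose + BUN/2.8
= 2·141 + 4.3 + 11/2.8
= 282 + 4.30 + 3.93
= 290.23 mOsm/kg ≈ 290.2 mOsm/kg
Osmolar gap = measured − calculated = 332 − 290.2 = 41.8 mOsm/kg

41.8 mOsm/kg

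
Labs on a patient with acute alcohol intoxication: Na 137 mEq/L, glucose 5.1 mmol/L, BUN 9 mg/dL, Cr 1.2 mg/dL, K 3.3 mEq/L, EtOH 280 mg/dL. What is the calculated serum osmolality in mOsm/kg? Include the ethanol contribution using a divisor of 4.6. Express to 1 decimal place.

Calculated osmolality = 2·Na + glucose + BUN/2.8 + ethanol/4.6
= 2·137 + 5.1 + 9/2.8 + 280/4.6
= 274 + 5.10 + 3.21 + 60.87
= 343.18 mOsm/kg

343.2 mOsm/kg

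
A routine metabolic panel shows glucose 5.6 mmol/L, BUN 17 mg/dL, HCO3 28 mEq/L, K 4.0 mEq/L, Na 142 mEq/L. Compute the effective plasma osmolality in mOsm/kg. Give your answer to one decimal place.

289.6 mOsm/kg

Effective osmolality excludes urea (freely permeant across cell membranes):
2·Na + glucose
= 2·142 + 5.6
= 284 + 5.6
= 289.6 mOsm/kg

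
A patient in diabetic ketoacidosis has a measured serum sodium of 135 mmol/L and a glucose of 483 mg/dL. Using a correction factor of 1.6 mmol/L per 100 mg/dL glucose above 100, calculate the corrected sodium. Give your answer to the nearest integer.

141 mmol/L

Corrected Na = measured Na + 1.6 · (glucose − 100)/100
= 135 + 1.6 · (483 − 100)/100
= 135 + 6.1
= 141.1 mmol/L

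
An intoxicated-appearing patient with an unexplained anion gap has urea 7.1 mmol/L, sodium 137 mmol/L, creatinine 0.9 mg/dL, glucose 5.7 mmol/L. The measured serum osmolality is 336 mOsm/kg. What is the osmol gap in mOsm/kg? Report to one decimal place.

Calculated osmolality = 2·Na + glucose + urea
= 2·137 + 5.7 + 7.1
= 274 + 5.70 + 7.10
= 286.8 mOsm/kg ≈ 286.8 mOsm/kg
Osmolar gap = measured − calculated = 336 − 286.8 = 49.2 mOsm/kg

49.2 mOsm/kg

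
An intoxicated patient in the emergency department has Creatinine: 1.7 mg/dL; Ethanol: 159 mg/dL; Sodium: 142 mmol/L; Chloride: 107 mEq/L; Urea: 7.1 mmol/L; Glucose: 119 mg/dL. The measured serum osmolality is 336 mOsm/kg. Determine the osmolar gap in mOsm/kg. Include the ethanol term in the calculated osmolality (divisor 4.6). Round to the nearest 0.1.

Calculated osmolality = 2·Na + glucose/18 + urea + ethanol/4.6
= 2·142 + 119/18 + 7.1 + 159/4.6
= 284 + 6.61 + 7.10 + 34.57
= 332.28 mOsm/kg ≈ 332.3 mOsm/kg
Osmolar gap = measured − calculated = 336 − 332.3 = 3.7 mOsm/kg

3.7 mOsm/kg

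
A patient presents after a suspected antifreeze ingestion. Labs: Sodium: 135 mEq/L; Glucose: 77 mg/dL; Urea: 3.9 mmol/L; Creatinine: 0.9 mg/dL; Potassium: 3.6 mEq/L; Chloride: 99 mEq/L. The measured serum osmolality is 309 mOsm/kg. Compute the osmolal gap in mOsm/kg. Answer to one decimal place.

30.8 mOsm/kg

Calculated osmolality = 2·Na + glucose/18 + urea
= 2·135 + 77/18 + 3.9
= 270 + 4.28 + 3.90
= 278.18 mOsm/kg ≈ 278.2 mOsm/kg
Osmolar gap = measured − calculated = 309 − 278.2 = 30.8 mOsm/kg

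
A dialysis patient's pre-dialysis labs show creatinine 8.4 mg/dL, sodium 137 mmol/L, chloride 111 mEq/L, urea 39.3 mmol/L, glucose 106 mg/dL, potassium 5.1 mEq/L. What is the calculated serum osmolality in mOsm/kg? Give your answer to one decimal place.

319.2 mOsm/kg

Calculated osmolality = 2·Na + glucose/18 + urea
= 2·137 + 106/18 + 39.3
= 274 + 5.89 + 39.30
= 319.19 mOsm/kg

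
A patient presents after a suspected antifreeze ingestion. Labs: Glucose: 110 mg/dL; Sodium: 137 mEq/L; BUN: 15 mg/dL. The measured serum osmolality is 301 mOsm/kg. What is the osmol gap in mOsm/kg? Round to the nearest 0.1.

Calculated osmolality = 2·Na + glucose/18 + BUN/2.8
= 2·137 + 110/18 + 15/2.8
= 274 + 6.11 + 5.36
= 285.47 mOsm/kg ≈ 285.5 mOsm/kg
Osmolar gap = measured − calculated = 301 − 285.5 = 15.5 mOsm/kg

15.5 mOsm/kg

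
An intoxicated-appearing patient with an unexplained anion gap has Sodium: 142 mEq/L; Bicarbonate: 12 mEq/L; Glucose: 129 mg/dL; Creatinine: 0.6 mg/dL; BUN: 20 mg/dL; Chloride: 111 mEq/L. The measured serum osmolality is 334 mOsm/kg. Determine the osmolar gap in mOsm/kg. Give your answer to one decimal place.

Calculated osmolality = 2·Na + glucose/18 + BUN/2.8
= 2·142 + 129/18 + 20/2.8
= 284 + 7.17 + 7.14
= 298.31 mOsm/kg ≈ 298.3 mOsm/kg
Osmolar gap = measured − calculated = 334 − 298.3 = 35.7 mOsm/kg

35.7 mOsm/kg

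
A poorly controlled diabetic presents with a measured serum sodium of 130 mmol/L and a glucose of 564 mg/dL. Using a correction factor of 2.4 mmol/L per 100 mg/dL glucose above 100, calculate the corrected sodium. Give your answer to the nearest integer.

Corrected Na = measured Na + 2.4 · (glucose − 100)/100
= 130 + 2.4 · (564 − 100)/100
= 130 + 11.1
= 141.1 mmol/L

141 mmol/L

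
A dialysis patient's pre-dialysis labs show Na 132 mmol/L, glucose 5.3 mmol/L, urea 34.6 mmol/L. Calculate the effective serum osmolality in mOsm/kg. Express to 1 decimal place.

269.3 mOsm/kg

Effective osmolality excludes urea (freely permeant across cell membranes):
2·Na + glucose
= 2·132 + 5.3
= 264 + 5.3
= 269.3 mOsm/kg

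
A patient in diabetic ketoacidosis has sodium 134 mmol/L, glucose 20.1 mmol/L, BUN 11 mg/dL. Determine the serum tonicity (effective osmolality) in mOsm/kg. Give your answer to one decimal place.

Effective osmolality excludes urea (freely permeant across cell membranes):
2·Na + glucose
= 2·134 + 20.1
= 268 + 20.1
= 288.1 mOsm/kg

288.1 mOsm/kg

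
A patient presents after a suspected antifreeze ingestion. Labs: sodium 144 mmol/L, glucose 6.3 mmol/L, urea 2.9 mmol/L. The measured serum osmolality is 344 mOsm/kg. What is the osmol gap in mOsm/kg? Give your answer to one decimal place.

46.8 mOsm/kg

Calculated osmolality = 2·Na + glucose + urea
= 2·144 + 6.3 + 2.9
= 288 + 6.30 + 2.90
= 297.2 mOsm/kg ≈ 297.2 mOsm/kg
Osmolar gap = measured − calculated = 344 − 297.2 = 46.8 mOsm/kg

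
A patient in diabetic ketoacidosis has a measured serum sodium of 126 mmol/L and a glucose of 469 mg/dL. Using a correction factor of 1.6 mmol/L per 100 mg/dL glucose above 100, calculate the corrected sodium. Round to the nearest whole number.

132 mmol/L

Corrected Na = measured Na + 1.6 · (glucose − 100)/100
= 126 + 1.6 · (469 − 100)/100
= 126 + 5.9
= 131.9 mmol/L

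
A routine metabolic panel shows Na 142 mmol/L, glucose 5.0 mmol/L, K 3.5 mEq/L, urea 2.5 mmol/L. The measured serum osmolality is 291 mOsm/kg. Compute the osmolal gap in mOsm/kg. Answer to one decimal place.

-0.5 mOsm/kg

Calculated osmolality = 2·Na + glucose + urea
= 2·142 + 5 + 2.5
= 284 + 5 + 2.50
= 291.5 mOsm/kg ≈ 291.5 mOsm/kg
Osmolar gap = measured − calculated = 291 − 291.5 = -0.5 mOsm/kg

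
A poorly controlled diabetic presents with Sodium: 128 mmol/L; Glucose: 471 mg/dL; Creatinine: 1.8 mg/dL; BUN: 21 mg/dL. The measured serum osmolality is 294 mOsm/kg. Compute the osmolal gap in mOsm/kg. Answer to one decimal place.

Calculated osmolality = 2·Na + glucose/18 + BUN/2.8
= 2·128 + 471/18 + 21/2.8
= 256 + 26.17 + 7.50
= 289.67 mOsm/kg ≈ 289.7 mOsm/kg
Osmolar gap = measured − calculated = 294 − 289.7 = 4.3 mOsm/kg

4.3 mOsm/kg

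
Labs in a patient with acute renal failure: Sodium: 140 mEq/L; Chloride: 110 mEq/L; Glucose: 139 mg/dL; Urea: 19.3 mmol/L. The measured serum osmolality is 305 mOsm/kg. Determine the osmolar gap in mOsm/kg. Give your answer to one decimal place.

Calculated osmolality = 2·Na + glucose/18 + urea
= 2·140 + 139/18 + 19.3
= 280 + 7.72 + 19.30
= 307.02 mOsm/kg ≈ 307.0 mOsm/kg
Osmolar gap = measured − calculated = 305 − 307.0 = -2.0 mOsm/kg

-2.0 mOsm/kg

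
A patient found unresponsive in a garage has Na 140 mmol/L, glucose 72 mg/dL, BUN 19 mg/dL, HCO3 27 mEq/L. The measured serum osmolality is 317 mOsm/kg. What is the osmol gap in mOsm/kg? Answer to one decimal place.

26.2 mOsm/kg

Calculated osmolality = 2·Na + glucose/18 + BUN/2.8
= 2·140 + 72/18 + 19/2.8
= 280 + 4 + 6.79
= 290.79 mOsm/kg ≈ 290.8 mOsm/kg
Osmolar gap = measured − calculated = 317 − 290.8 = 26.2 mOsm/kg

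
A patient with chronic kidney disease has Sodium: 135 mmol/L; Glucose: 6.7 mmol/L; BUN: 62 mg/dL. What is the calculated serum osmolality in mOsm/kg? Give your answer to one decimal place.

Calculated osmolality = 2·Na + glucose + BUN/2.8
= 2·135 + 6.7 + 62/2.8
= 270 + 6.70 + 22.14
= 298.84 mOsm/kg

298.8 mOsm/kg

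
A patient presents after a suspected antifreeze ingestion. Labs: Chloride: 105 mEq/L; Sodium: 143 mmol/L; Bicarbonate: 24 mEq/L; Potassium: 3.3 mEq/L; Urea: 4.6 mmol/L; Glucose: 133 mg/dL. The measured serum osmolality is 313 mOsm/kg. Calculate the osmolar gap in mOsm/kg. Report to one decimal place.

Calculated osmolality = 2·Na + glucose/18 + urea
= 2·143 + 133/18 + 4.6
= 286 + 7.39 + 4.60
= 297.99 mOsm/kg ≈ 298.0 mOsm/kg
Osmolar gap = measured − calculated = 313 − 298.0 = 15.0 mOsm/kg

15.0 mOsm/kg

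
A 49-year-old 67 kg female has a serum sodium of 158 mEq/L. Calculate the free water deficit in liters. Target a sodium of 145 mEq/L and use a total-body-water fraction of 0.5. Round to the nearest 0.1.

TBW = 0.5 · 67 = 33.5 L
Free water deficit = TBW · (Na/145 − 1)
= 33.5 · (158/145 − 1)
= 33.5 · 0.0897
= 3 L

3.0 L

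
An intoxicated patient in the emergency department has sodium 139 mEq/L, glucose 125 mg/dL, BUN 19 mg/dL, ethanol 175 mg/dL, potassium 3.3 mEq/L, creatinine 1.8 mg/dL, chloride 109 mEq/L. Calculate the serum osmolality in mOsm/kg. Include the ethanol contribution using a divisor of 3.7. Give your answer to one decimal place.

Calculated osmolality = 2·Na + glucose/18 + BUN/2.8 + ethanol/3.7
= 2·139 + 125/18 + 19/2.8 + 175/3.7
= 278 + 6.94 + 6.79 + 47.30
= 339.03 mOsm/kg

339.0 mOsm/kg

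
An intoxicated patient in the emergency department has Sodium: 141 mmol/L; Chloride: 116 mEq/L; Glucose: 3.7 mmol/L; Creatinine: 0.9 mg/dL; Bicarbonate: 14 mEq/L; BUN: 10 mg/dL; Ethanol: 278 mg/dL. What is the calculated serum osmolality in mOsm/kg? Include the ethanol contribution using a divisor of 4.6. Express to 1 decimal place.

Calculated osmolality = 2·Na + glucose + BUN/2.8 + ethanol/4.6
= 2·141 + 3.7 + 10/2.8 + 278/4.6
= 282 + 3.70 + 3.57 + 60.43
= 349.7 mOsm/kg

349.7 mOsm/kg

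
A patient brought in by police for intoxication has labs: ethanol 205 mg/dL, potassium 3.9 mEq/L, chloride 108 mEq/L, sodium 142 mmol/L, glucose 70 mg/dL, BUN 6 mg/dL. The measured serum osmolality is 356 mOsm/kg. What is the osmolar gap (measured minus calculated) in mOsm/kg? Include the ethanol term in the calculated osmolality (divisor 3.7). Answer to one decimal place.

10.6 mOsm/kg

Calculated osmolality = 2·Na + glucose/18 + BUN/2.8 + ethanol/3.7
= 2·142 + 70/18 + 6/2.8 + 205/3.7
= 284 + 3.89 + 2.14 + 55.41
= 345.44 mOsm/kg ≈ 345.4 mOsm/kg
Osmolar gap = measured − calculated = 356 − 345.4 = 10.6 mOsm/kg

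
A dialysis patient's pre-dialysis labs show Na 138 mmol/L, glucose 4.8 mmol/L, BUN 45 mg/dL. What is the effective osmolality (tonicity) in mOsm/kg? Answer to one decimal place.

Effective osmolality excludes urea (freely permeant across cell membranes):
2·Na + glucose
= 2·138 + 4.8
= 276 + 4.8
= 280.8 mOsm/kg

280.8 mOsm/kg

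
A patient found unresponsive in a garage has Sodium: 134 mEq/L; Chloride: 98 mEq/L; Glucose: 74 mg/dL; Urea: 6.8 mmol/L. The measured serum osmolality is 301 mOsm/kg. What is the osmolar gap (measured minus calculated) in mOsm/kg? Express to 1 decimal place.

22.1 mOsm/kg

Calculated osmolality = 2·Na + glucose/18 + urea
= 2·134 + 74/18 + 6.8
= 268 + 4.11 + 6.80
= 278.91 mOsm/kg ≈ 278.9 mOsm/kg
Osmolar gap = measured − calculated = 301 − 278.9 = 22.1 mOsm/kg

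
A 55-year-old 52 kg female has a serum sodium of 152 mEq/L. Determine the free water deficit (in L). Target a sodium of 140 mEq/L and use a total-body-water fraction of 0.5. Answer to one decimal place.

TBW = 0.5 · 52 = 26 L
Free water deficit = TBW · (Na/140 − 1)
= 26 · (152/140 − 1)
= 26 · 0.0857
= 2.23 L

2.2 L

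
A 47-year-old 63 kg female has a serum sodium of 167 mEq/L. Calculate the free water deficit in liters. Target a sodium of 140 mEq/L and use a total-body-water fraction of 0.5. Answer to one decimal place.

6.1 L

TBW = 0.5 · 63 = 31.5 L
Free water deficit = TBW · (Na/140 − 1)
= 31.5 · (167/140 − 1)
= 31.5 · 0.1929
= 6.08 L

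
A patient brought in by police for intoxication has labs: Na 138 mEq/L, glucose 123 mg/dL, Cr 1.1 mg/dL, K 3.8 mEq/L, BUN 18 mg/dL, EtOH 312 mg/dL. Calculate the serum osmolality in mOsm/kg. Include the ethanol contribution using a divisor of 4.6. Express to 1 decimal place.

Calculated osmolality = 2·Na + glucose/18 + BUN/2.8 + ethanol/4.6
= 2·138 + 123/18 + 18/2.8 + 312/4.6
= 276 + 6.83 + 6.43 + 67.83
= 357.09 mOsm/kg

357.1 mOsm/kg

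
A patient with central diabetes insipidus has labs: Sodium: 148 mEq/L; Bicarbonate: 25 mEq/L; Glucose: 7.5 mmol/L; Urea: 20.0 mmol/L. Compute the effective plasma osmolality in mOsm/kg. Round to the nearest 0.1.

303.5 mOsm/kg

Effective osmolality excludes urea (freely permeant across cell membranes):
2·Na + glucose
= 2·148 + 7.5
= 296 + 7.5
= 303.5 mOsm/kg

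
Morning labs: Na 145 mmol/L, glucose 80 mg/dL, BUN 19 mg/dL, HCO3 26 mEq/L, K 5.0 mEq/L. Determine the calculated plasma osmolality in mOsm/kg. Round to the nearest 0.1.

Calculated osmolality = 2·Na + glucose/18 + BUN/2.8
= 2·145 + 80/18 + 19/2.8
= 290 + 4.44 + 6.79
= 301.23 mOsm/kg

301.2 mOsm/kg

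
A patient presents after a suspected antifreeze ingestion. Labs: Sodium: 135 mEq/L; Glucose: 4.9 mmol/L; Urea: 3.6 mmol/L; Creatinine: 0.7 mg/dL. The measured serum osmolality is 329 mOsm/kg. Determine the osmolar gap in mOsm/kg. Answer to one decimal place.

50.5 mOsm/kg

Calculated osmolality = 2·Na + glucose + urea
= 2·135 + 4.9 + 3.6
= 270 + 4.90 + 3.60
= 278.5 mOsm/kg ≈ 278.5 mOsm/kg
Osmolar gap = measured − calculated = 329 − 278.5 = 50.5 mOsm/kg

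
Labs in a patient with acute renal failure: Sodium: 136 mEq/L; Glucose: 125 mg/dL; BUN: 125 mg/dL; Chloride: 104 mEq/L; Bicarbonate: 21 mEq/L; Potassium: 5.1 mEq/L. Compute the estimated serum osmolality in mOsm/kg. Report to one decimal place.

Calculated osmolality = 2·Na + glucose/18 + BUN/2.8
= 2·136 + 125/18 + 125/2.8
= 272 + 6.94 + 44.64
= 323.58 mOsm/kg

323.6 mOsm/kg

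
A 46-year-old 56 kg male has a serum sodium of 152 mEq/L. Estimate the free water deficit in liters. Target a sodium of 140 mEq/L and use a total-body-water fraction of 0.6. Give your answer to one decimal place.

TBW = 0.6 · 56 = 33.6 L
Free water deficit = TBW · (Na/140 − 1)
= 33.6 · (152/140 − 1)
= 33.6 · 0.0857
= 2.88 L

2.9 L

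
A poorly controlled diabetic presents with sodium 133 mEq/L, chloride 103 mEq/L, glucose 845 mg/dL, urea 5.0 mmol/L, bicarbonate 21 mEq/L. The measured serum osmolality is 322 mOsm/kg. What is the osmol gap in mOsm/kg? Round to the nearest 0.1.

4.1 mOsm/kg

Calculated osmolality = 2·Na + glucose/18 + urea
= 2·133 + 845/18 + 5
= 266 + 46.94 + 5
= 317.94 mOsm/kg ≈ 317.9 mOsm/kg
Osmolar gap = measured − calculated = 322 − 317.9 = 4.1 mOsm/kg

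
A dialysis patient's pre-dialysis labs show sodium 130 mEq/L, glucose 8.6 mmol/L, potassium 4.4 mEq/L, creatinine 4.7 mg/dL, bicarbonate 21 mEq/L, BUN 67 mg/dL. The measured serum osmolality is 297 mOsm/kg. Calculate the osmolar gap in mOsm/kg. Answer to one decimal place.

4.5 mOsm/kg

Calculated osmolality = 2·Na + glucose + BUN/2.8
= 2·130 + 8.6 + 67/2.8
= 260 + 8.60 + 23.93
= 292.53 mOsm/kg ≈ 292.5 mOsm/kg
Osmolar gap = measured − calculated = 297 − 292.5 = 4.5 mOsm/kg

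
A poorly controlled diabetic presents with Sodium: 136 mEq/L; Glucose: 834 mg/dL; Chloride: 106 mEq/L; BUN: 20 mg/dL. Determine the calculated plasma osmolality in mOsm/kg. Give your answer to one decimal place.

325.5 mOsm/kg

Calculated osmolality = 2·Na + glucose/18 + BUN/2.8
= 2·136 + 834/18 + 20/2.8
= 272 + 46.33 + 7.14
= 325.47 mOsm/kg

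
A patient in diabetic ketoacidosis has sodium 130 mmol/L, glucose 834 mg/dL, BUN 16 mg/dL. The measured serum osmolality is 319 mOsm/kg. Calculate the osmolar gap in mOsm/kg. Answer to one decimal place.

Calculated osmolality = 2·Na + glucose/18 + BUN/2.8
= 2·130 + 834/18 + 16/2.8
= 260 + 46.33 + 5.71
= 312.04 mOsm/kg ≈ 312.0 mOsm/kg
Osmolar gap = measured − calculated = 319 − 312.0 = 7.0 mOsm/kg

7.0 mOsm/kg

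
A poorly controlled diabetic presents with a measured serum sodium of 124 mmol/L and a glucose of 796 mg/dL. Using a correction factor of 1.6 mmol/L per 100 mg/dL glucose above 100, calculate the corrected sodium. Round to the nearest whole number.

135 mmol/L

Corrected Na = measured Na + 1.6 · (glucose − 100)/100
= 124 + 1.6 · (796 − 100)/100
= 124 + 11.1
= 135.1 mmol/L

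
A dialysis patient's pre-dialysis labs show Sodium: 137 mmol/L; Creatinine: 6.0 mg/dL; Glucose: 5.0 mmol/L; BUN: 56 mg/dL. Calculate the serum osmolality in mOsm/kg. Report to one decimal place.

299.0 mOsm/kg

Calculated osmolality = 2·Na + glucose + BUN/2.8
= 2·137 + 5 + 56/2.8
= 274 + 5 + 20
= 299 mOsm/kg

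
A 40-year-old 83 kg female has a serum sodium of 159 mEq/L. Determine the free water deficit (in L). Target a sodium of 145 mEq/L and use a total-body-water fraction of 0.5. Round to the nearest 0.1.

TBW = 0.5 · 83 = 41.5 L
Free water deficit = TBW · (Na/145 − 1)
= 41.5 · (159/145 − 1)
= 41.5 · 0.0966
= 4.01 L

4.0 L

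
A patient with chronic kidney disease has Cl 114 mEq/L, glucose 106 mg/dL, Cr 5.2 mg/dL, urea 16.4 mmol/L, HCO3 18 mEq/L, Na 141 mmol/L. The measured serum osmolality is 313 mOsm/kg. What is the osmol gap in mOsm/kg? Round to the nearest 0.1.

Calculated osmolality = 2·Na + glucose/18 + urea
= 2·141 + 106/18 + 16.4
= 282 + 5.89 + 16.40
= 304.29 mOsm/kg ≈ 304.3 mOsm/kg
Osmolar gap = measured − calculated = 313 − 304.3 = 8.7 mOsm/kg

8.7 mOsm/kg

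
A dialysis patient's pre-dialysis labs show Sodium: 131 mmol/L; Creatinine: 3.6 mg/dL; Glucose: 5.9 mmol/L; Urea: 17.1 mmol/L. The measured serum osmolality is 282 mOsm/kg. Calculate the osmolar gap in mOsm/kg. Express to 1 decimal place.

Calculated osmolality = 2·Na + glucose + urea
= 2·131 + 5.9 + 17.1
= 262 + 5.90 + 17.10
= 285 mOsm/kg ≈ 285.0 mOsm/kg
Osmolar gap = measured − calculated = 282 − 285.0 = -3.0 mOsm/kg

-3.0 mOsm/kg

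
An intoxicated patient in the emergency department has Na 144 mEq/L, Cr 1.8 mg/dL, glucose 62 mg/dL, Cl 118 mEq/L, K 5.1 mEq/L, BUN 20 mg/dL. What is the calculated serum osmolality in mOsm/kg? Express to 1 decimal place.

298.6 mOsm/kg

Calculated osmolality = 2·Na + glucose/18 + BUN/2.8
= 2·144 + 62/18 + 20/2.8
= 288 + 3.44 + 7.14
= 298.58 mOsm/kg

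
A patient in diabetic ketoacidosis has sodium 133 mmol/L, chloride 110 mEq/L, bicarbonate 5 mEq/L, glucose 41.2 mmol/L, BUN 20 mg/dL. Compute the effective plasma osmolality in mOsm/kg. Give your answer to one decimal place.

307.2 mOsm/kg

Effective osmolality excludes urea (freely permeant across cell membranes):
2·Na + glucose
= 2·133 + 41.2
= 266 + 41.2
= 307.2 mOsm/kg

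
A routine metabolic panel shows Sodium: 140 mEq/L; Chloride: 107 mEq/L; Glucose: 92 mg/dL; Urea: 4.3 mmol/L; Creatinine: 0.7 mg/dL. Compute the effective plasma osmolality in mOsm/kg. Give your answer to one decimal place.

Effective osmolality excludes urea (freely permeant across cell membranes):
2·Na + glucose/18
= 2·140 + 92/18
= 280 + 5.11
= 285.11 mOsm/kg

285.1 mOsm/kg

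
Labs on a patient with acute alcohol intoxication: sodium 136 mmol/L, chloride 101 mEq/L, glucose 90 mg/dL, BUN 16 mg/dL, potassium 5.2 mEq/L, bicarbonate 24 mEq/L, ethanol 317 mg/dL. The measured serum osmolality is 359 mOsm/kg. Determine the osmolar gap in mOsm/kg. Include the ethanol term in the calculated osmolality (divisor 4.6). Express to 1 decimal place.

7.4 mOsm/kg

Calculated osmolality = 2·Na + glucose/18 + BUN/2.8 + ethanol/4.6
= 2·136 + 90/18 + 16/2.8 + 317/4.6
= 272 + 5 + 5.71 + 68.91
= 351.62 mOsm/kg ≈ 351.6 mOsm/kg
Osmolar gap = measured − calculated = 359 − 351.6 = 7.4 mOsm/kg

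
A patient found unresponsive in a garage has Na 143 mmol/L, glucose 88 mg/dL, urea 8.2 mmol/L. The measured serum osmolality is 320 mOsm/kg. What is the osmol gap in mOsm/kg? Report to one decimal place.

20.9 mOsm/kg

Calculated osmolality = 2·Na + glucose/18 + urea
= 2·143 + 88/18 + 8.2
= 286 + 4.89 + 8.20
= 299.09 mOsm/kg ≈ 299.1 mOsm/kg
Osmolar gap = measured − calculated = 320 − 299.1 = 20.9 mOsm/kg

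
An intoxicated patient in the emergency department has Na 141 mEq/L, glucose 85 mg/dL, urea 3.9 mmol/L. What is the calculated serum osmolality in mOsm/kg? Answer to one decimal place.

290.6 mOsm/kg

Calculated osmolality = 2·Na + glucose/18 + urea
= 2·141 + 85/18 + 3.9
= 282 + 4.72 + 3.90
= 290.62 mOsm/kg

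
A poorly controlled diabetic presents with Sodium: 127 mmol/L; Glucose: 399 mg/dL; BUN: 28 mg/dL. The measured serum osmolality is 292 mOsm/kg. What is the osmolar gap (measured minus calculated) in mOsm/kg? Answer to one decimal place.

5.8 mOsm/kg

Calculated osmolality = 2·Na + glucose/18 + BUN/2.8
= 2·127 + 399/18 + 28/2.8
= 254 + 22.17 + 10
= 286.17 mOsm/kg ≈ 286.2 mOsm/kg
Osmolar gap = measured − calculated = 292 − 286.2 = 5.8 mOsm/kg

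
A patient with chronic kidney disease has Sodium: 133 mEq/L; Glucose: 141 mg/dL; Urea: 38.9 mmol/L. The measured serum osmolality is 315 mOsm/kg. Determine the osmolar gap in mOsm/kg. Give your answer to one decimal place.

2.3 mOsm/kg

Calculated osmolality = 2·Na + glucose/18 + urea
= 2·133 + 141/18 + 38.9
= 266 + 7.83 + 38.90
= 312.73 mOsm/kg ≈ 312.7 mOsm/kg
Osmolar gap = measured − calculated = 315 − 312.7 = 2.3 mOsm/kg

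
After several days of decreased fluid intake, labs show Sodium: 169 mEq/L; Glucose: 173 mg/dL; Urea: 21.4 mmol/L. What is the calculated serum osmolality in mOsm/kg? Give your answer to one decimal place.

Calculated osmolality = 2·Na + glucose/18 + urea
= 2·169 + 173/18 + 21.4
= 338 + 9.61 + 21.40
= 369.01 mOsm/kg

369.0 mOsm/kg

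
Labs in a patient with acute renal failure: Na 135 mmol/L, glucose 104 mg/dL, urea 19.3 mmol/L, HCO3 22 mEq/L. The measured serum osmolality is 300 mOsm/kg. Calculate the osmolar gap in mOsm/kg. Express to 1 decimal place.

Calculated osmolality = 2·Na + glucose/18 + urea
= 2·135 + 104/18 + 19.3
= 270 + 5.78 + 19.30
= 295.08 mOsm/kg ≈ 295.1 mOsm/kg
Osmolar gap = measured − calculated = 300 − 295.1 = 4.9 mOsm/kg

4.9 mOsm/kg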